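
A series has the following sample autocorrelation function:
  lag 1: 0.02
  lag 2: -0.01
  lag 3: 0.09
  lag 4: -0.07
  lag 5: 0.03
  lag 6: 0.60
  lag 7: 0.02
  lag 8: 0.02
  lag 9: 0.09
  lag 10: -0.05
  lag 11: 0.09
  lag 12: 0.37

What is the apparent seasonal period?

6

The largest autocorrelation is r_6 = 0.60, with a weaker echo at lag 12 (0.37); the remaining lags stay at or below 0.09.
The dominant spike at lag 6 indicates a seasonal period of 6.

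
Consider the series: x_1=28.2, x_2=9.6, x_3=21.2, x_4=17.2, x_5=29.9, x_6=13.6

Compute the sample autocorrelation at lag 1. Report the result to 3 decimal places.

Mean x̄ = (28.2 + 9.6 + 21.2 + 17.2 + 29.9 + 13.6)/6 = 19.9500
Deviations from mean: 8.2500, -10.3500, 1.2500, -2.7500, 9.9500, -6.3500
Σ(x_t−x̄)(x_{t+1}−x̄) = (-85.3875) + (-12.9375) + (-3.4375) + (-27.3625) + (-63.1825) = -192.3075
Denominator Σ(x_t−x̄)² = 323.6350
r_1 = -192.3075 / 323.6350 = -0.594

-0.594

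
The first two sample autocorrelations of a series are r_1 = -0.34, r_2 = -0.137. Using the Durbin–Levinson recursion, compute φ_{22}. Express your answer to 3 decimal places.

φ_{22} = (r_2 − r_1²) / (1 − r_1²)
r_1² = (-0.34)² = 0.1156
Numerator = -0.137 − 0.1156 = -0.2526; denominator = 1 − 0.1156 = 0.8844
φ_{22} = -0.2526 / 0.8844 = -0.286

-0.286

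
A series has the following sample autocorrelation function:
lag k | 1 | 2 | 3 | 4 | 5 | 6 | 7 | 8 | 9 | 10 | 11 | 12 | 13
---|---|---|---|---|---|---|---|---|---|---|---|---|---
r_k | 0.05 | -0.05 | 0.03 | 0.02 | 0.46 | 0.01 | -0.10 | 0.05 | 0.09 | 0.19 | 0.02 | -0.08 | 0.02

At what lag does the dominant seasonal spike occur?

The largest autocorrelation is r_5 = 0.46, with a weaker echo at lag 10 (0.19); the remaining lags stay at or below 0.09.
The dominant spike at lag 5 indicates a seasonal period of 5.

5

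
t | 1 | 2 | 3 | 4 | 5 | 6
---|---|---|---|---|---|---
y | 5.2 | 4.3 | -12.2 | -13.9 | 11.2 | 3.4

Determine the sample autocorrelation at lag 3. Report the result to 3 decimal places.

Mean ȳ = (5.2 + 4.3 − 12.2 − 13.9 + 11.2 + 3.4)/6 = -0.3333
Deviations from mean: 5.5333, 4.6333, -11.8667, -13.5667, 11.5333, 3.7333
Σ(y_t−ȳ)(y_{t+3}−ȳ) = (-75.0689) + (53.4378) + (-44.3022) = -65.9333
Denominator Σ(y_t−ȳ)² = 523.9133
r_3 = -65.9333 / 523.9133 = -0.126

-0.126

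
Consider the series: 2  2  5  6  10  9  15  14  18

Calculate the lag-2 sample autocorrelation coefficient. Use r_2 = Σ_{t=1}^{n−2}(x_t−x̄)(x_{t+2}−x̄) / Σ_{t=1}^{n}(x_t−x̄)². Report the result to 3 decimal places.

0.395

Mean x̄ = (2 + 2 + 5 + 6 + 10 + 9 + 15 + 14 + 18)/9 = 9.0000
Numerator Σ_{t=1}^{7}(x_t−x̄)(x_{t+2}−x̄) = 105.0000
Denominator Σ(x_t−x̄)² = 266.0000
r_2 = 105.0000 / 266.0000 = 0.395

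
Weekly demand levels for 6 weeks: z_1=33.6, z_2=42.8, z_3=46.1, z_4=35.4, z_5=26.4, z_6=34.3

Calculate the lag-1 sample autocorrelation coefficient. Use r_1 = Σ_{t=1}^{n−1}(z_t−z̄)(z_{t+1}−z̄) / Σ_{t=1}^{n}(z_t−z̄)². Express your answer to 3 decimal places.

0.263

Mean z̄ = (33.6 + 42.8 + 46.1 + 35.4 + 26.4 + 34.3)/6 = 36.4333
Deviations from mean: -2.8333, 6.3667, 9.6667, -1.0333, -10.0333, -2.1333
Σ(z_t−z̄)(z_{t+1}−z̄) = (-18.0389) + (61.5444) + (-9.9889) + (10.3678) + (21.4044) = 65.2889
Denominator Σ(z_t−z̄)² = 248.2933
r_1 = 65.2889 / 248.2933 = 0.263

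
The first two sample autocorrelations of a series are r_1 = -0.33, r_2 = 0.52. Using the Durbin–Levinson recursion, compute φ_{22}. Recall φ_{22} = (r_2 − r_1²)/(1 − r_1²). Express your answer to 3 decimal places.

0.461

φ_{22} = (r_2 − r_1²) / (1 − r_1²)
r_1² = (-0.33)² = 0.1089
Numerator = 0.52 − 0.1089 = 0.4111; denominator = 1 − 0.1089 = 0.8911
φ_{22} = 0.4111 / 0.8911 = 0.461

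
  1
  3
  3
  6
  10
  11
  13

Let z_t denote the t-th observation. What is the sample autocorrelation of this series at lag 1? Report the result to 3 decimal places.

0.590

Mean z̄ = (1 + 3 + 3 + 6 + 10 + 11 + 13)/7 = 6.7143
Deviations from mean: -5.7143, -3.7143, -3.7143, -0.7143, 3.2857, 4.2857, 6.2857
Numerator Σ_{t=1}^{6}(z_t−z̄)(z_{t+1}−z̄) = 76.3469
Denominator Σ(z_t−z̄)² = 129.4286
r_1 = 76.3469 / 129.4286 = 0.590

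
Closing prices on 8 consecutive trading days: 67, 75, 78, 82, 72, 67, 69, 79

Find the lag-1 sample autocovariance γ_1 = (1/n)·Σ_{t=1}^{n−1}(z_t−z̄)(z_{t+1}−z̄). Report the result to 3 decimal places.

Mean z̄ = (67 + 75 + 78 + 82 + 72 + 67 + 69 + 79)/8 = 73.6250
Deviations: -6.6250, 1.3750, 4.3750, 8.3750, -1.6250, -6.6250, -4.6250, 5.3750
Σ_{t=1}^{7}(z_t−z̄)(z_{t+1}−z̄) = 36.4844
γ_1 = 36.4844 / 8 = 4.561

4.561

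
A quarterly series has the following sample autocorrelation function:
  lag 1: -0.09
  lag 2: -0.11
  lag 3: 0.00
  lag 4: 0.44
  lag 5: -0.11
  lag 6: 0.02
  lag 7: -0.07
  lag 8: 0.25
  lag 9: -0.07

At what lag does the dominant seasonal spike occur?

The largest autocorrelation is r_4 = 0.44, with a weaker echo at lag 8 (0.25); the remaining lags stay at or below 0.02.
The dominant spike at lag 4 indicates a seasonal period of 4.

4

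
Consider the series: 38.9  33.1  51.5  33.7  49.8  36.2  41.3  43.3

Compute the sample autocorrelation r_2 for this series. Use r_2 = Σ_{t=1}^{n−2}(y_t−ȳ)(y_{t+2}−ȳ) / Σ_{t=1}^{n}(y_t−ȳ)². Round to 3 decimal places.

Mean ȳ = (38.9 + 33.1 + 51.5 + 33.7 + 49.8 + 36.2 + 41.3 + 43.3)/8 = 40.9750
Deviations from mean: -2.0750, -7.8750, 10.5250, -7.2750, 8.8250, -4.7750, 0.3250, 2.3250
Numerator Σ_{t=1}^{6}(y_t−ȳ)(y_{t+2}−ȳ) = 154.8388
Denominator Σ(y_t−ȳ)² = 336.2150
r_2 = 154.8388 / 336.2150 = 0.461

0.461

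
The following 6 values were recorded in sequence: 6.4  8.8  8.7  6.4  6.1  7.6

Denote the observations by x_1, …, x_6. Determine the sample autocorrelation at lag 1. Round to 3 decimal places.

0.025

Mean x̄ = (6.4 + 8.8 + 8.7 + 6.4 + 6.1 + 7.6)/6 = 7.3333
Numerator Σ_{t=1}^{5}(x_t−x̄)(x_{t+1}−x̄) = 0.1822
Denominator Σ(x_t−x̄)² = 7.3533
r_1 = 0.1822 / 7.3533 = 0.025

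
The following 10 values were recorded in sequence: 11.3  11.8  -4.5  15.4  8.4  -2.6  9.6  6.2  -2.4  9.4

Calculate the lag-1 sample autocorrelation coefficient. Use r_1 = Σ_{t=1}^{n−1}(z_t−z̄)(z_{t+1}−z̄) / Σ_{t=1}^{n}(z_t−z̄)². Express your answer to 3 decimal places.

-0.428

Mean z̄ = (11.3 + 11.8 − 4.5 + 15.4 + 8.4 − 2.6 + 9.6 + 6.2 − 2.4 + 9.4)/10 = 6.2600
Numerator Σ_{t=1}^{9}(z_t−z̄)(z_{t+1}−z̄) = -185.9016
Denominator Σ(z_t−z̄)² = 434.5040
r_1 = -185.9016 / 434.5040 = -0.428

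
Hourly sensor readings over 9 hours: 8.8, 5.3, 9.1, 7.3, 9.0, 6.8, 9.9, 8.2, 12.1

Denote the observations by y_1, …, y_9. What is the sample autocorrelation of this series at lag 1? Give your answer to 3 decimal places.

Mean ȳ = (8.8 + 5.3 + 9.1 + 7.3 + 9.0 + 6.8 + 9.9 + 8.2 + 12.1)/9 = 8.5000
Numerator Σ_{t=1}^{8}(y_t−ȳ)(y_{t+1}−ȳ) = -8.9300
Denominator Σ(y_t−ȳ)² = 30.2800
r_1 = -8.9300 / 30.2800 = -0.295

-0.295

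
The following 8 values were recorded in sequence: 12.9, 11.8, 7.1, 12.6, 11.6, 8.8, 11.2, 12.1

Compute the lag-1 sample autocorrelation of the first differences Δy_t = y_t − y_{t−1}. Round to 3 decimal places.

First differences Δy: -1.1, -4.7, 5.5, -1.0, -2.8, 2.4, 0.9
Mean of differences = -0.1143
Numerator Σ(Δy_t−Δȳ)(Δy_{t+1}−Δȳ) = -28.0216
Denominator Σ(Δy_t−Δȳ)² = 68.8686
r_1(Δy) = -28.0216 / 68.8686 = -0.407

-0.407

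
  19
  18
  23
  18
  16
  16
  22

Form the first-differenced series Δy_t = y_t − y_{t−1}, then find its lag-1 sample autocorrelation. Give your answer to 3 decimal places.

-0.215

First differences Δy: -1, 5, -5, -2, 0, 6
Mean of differences = 0.5000
Numerator Σ(Δy_t−Δȳ)(Δy_{t+1}−Δȳ) = -19.2500
Denominator Σ(Δy_t−Δȳ)² = 89.5000
r_1(Δy) = -19.2500 / 89.5000 = -0.215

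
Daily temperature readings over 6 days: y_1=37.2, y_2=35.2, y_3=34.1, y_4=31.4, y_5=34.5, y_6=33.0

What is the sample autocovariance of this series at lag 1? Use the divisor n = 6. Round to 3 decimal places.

0.339

Mean ȳ = (37.2 + 35.2 + 34.1 + 31.4 + 34.5 + 33.0)/6 = 34.2333
Deviations: 2.9667, 0.9667, -0.1333, -2.8333, 0.2667, -1.2333
Σ_{t=1}^{5}(y_t−ȳ)(y_{t+1}−ȳ) = 2.0322
γ_1 = 2.0322 / 6 = 0.339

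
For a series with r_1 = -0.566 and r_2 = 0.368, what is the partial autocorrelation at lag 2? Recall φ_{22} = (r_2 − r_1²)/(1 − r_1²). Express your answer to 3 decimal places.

φ_{22} = (r_2 − r_1²) / (1 − r_1²)
r_1² = (-0.566)² = 0.320356
Numerator = 0.368 − 0.3204 = 0.0476; denominator = 1 − 0.3204 = 0.6796
φ_{22} = 0.0476 / 0.6796 = 0.070

0.070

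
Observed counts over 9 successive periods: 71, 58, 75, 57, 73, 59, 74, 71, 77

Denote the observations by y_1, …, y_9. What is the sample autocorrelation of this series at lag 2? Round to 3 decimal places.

Mean ȳ = (71 + 58 + 75 + 57 + 73 + 59 + 74 + 71 + 77)/9 = 68.3333
Numerator Σ_{t=1}^{7}(y_t−ȳ)(y_{t+2}−ȳ) = 322.4444
Denominator Σ(y_t−ȳ)² = 510.0000
r_2 = 322.4444 / 510.0000 = 0.632

0.632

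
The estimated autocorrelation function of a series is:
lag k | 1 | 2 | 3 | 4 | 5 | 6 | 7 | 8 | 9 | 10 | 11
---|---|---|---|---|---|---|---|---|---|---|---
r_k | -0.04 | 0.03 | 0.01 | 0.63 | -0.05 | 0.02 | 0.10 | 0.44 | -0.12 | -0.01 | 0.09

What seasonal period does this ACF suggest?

The largest autocorrelation is r_4 = 0.63, with a weaker echo at lag 8 (0.44); the remaining lags stay at or below 0.10.
The dominant spike at lag 4 indicates a seasonal period of 4.

4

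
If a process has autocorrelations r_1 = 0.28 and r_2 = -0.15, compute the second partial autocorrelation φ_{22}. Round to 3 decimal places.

-0.248

φ_{22} = (r_2 − r_1²) / (1 − r_1²)
r_1² = (0.28)² = 0.0784
Numerator = -0.15 − 0.0784 = -0.2284; denominator = 1 − 0.0784 = 0.9216
φ_{22} = -0.2284 / 0.9216 = -0.248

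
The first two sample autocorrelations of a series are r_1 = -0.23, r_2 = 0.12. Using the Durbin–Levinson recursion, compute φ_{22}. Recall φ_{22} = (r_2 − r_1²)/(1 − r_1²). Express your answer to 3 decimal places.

0.071

φ_{22} = (r_2 − r_1²) / (1 − r_1²)
r_1² = (-0.23)² = 0.0529
Numerator = 0.12 − 0.0529 = 0.0671; denominator = 1 − 0.0529 = 0.9471
φ_{22} = 0.0671 / 0.9471 = 0.071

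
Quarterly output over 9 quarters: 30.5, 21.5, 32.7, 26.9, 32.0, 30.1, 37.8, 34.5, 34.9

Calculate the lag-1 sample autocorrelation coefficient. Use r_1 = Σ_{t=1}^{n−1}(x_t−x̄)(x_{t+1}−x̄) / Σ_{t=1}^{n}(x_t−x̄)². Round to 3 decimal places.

Mean x̄ = (30.5 + 21.5 + 32.7 + 26.9 + 32.0 + 30.1 + 37.8 + 34.5 + 34.9)/9 = 31.2111
Numerator Σ_{t=1}^{8}(x_t−x̄)(x_{t+1}−x̄) = 8.2321
Denominator Σ(x_t−x̄)² = 185.3089
r_1 = 8.2321 / 185.3089 = 0.044

0.044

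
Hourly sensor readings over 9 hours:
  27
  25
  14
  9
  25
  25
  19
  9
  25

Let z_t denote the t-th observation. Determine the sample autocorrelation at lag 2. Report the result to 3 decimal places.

Mean z̄ = (27 + 25 + 14 + 9 + 25 + 25 + 19 + 9 + 25)/9 = 19.7778
Numerator Σ_{t=1}^{7}(z_t−z̄)(z_{t+2}−z̄) = -248.8765
Denominator Σ(z_t−z̄)² = 427.5556
r_2 = -248.8765 / 427.5556 = -0.582

-0.582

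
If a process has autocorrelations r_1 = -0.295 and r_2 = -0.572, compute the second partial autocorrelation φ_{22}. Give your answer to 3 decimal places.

-0.722

φ_{22} = (r_2 − r_1²) / (1 − r_1²)
r_1² = (-0.295)² = 0.087025
Numerator = -0.572 − 0.0870 = -0.6590; denominator = 1 − 0.0870 = 0.9130
φ_{22} = -0.6590 / 0.9130 = -0.722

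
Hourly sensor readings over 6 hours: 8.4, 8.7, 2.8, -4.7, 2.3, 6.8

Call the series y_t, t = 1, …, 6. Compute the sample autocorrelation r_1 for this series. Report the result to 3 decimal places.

Mean ȳ = (8.4 + 8.7 + 2.8 − 4.7 + 2.3 + 6.8)/6 = 4.0500
Deviations from mean: 4.3500, 4.6500, -1.2500, -8.7500, -1.7500, 2.7500
Σ(y_t−ȳ)(y_{t+1}−ȳ) = (20.2275) + (-5.8125) + (10.9375) + (15.3125) + (-4.8125) = 35.8525
Denominator Σ(y_t−ȳ)² = 129.2950
r_1 = 35.8525 / 129.2950 = 0.277

0.277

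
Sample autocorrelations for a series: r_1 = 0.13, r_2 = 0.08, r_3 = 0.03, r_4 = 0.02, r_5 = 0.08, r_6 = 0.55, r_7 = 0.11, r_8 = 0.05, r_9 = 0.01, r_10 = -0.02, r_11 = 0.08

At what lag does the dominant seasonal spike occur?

6

The largest autocorrelation is r_6 = 0.55; the remaining lags stay at or below 0.13.
The dominant spike at lag 6 indicates a seasonal period of 6.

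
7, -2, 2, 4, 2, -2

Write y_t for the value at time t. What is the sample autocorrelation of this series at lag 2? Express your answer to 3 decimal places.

Mean ȳ = (7 − 2 + 2 + 4 + 2 − 2)/6 = 1.8333
Deviations from mean: 5.1667, -3.8333, 0.1667, 2.1667, 0.1667, -3.8333
Σ(y_t−ȳ)(y_{t+2}−ȳ) = (0.8611) + (-8.3056) + (0.0278) + (-8.3056) = -15.7222
Denominator Σ(y_t−ȳ)² = 60.8333
r_2 = -15.7222 / 60.8333 = -0.258

-0.258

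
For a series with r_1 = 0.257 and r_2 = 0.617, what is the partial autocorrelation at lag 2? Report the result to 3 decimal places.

φ_{22} = (r_2 − r_1²) / (1 − r_1²)
r_1² = (0.257)² = 0.066049
Numerator = 0.617 − 0.0660 = 0.5510; denominator = 1 − 0.0660 = 0.9340
φ_{22} = 0.5510 / 0.9340 = 0.590

0.590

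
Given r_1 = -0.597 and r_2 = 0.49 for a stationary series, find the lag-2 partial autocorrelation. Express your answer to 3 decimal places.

φ_{22} = (r_2 − r_1²) / (1 − r_1²)
r_1² = (-0.597)² = 0.356409
Numerator = 0.49 − 0.3564 = 0.1336; denominator = 1 − 0.3564 = 0.6436
φ_{22} = 0.1336 / 0.6436 = 0.208

0.208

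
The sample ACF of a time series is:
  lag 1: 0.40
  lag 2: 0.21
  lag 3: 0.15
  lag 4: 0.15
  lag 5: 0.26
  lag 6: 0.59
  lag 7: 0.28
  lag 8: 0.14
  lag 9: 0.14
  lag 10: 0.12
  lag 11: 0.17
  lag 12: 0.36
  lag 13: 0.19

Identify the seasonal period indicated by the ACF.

6

The largest autocorrelation is r_6 = 0.59; the remaining lags stay at or below 0.40. The elevated value at lag 1 (0.40), dropping to 0.21 at lag 2, reflects decaying short-term dependence rather than seasonality.
The dominant spike at lag 6 indicates a seasonal period of 6.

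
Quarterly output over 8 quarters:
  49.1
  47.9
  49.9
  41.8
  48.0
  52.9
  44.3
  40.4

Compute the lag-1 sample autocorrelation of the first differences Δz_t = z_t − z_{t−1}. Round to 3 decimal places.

First differences Δz: -1.2, 2.0, -8.1, 6.2, 4.9, -8.6, -3.9
Mean of differences = -1.2429
Numerator Σ(Δz_t−Δz̄)(Δz_{t+1}−Δz̄) = -53.0590
Denominator Σ(Δz_t−Δz̄)² = 211.8571
r_1(Δz) = -53.0590 / 211.8571 = -0.250

-0.250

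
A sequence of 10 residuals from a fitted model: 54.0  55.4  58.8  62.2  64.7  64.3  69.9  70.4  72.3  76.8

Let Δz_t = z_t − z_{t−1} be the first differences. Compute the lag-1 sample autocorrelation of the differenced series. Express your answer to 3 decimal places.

First differences Δz: 1.4, 3.4, 3.4, 2.5, -0.4, 5.6, 0.5, 1.9, 4.5
Mean of differences = 2.5333
Numerator Σ(Δz_t−Δz̄)(Δz_{t+1}−Δz̄) = -15.3511
Denominator Σ(Δz_t−Δz̄)² = 29.2000
r_1(Δz) = -15.3511 / 29.2000 = -0.526

-0.526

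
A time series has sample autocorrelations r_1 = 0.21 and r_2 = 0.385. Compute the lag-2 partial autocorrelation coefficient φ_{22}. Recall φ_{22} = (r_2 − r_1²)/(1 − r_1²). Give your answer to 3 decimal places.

φ_{22} = (r_2 − r_1²) / (1 − r_1²)
r_1² = (0.21)² = 0.0441
Numerator = 0.385 − 0.0441 = 0.3409; denominator = 1 − 0.0441 = 0.9559
φ_{22} = 0.3409 / 0.9559 = 0.357

0.357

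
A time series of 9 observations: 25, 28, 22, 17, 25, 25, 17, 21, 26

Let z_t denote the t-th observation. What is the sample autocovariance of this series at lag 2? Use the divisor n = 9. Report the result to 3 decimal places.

Mean z̄ = (25 + 28 + 22 + 17 + 25 + 25 + 17 + 21 + 26)/9 = 22.8889
Σ_{t=1}^{7}(z_t−z̄)(z_{t+2}−z̄) = -81.0247
γ_2 = -81.0247 / 9 = -9.003

-9.003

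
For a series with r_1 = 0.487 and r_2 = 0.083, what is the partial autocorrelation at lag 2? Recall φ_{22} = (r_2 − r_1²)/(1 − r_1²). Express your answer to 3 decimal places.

φ_{22} = (r_2 − r_1²) / (1 − r_1²)
r_1² = (0.487)² = 0.237169
Numerator = 0.083 − 0.2372 = -0.1542; denominator = 1 − 0.2372 = 0.7628
φ_{22} = -0.1542 / 0.7628 = -0.202

-0.202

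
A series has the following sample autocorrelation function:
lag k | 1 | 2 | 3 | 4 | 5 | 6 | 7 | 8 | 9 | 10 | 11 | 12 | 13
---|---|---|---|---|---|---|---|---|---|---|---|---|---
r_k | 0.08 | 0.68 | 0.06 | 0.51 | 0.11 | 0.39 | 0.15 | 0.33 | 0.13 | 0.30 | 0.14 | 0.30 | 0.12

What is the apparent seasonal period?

2

The largest autocorrelation is r_2 = 0.68, with weaker echoes at lags 4 (0.51), 6 (0.39), 8 (0.33), 10 (0.30) and 12 (0.30); the remaining lags stay at or below 0.15.
The dominant spike at lag 2 indicates a seasonal period of 2.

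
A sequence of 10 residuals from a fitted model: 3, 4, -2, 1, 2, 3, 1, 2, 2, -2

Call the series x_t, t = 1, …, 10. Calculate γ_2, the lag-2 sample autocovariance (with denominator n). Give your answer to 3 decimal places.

Mean x̄ = (3 + 4 − 2 + 1 + 2 + 3 + 1 + 2 + 2 − 2)/10 = 1.4000
Σ_{t=1}^{8}(x_t−x̄)(x_{t+2}−x̄) = -10.7200
γ_2 = -10.7200 / 10 = -1.072

-1.072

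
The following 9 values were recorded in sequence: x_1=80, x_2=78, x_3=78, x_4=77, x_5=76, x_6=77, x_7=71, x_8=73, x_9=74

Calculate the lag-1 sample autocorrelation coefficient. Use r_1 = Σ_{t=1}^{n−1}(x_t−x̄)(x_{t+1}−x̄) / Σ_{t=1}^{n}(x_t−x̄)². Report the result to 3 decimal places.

0.469

Mean x̄ = (80 + 78 + 78 + 77 + 76 + 77 + 71 + 73 + 74)/9 = 76.0000
Numerator Σ_{t=1}^{8}(x_t−x̄)(x_{t+1}−x̄) = 30.0000
Denominator Σ(x_t−x̄)² = 64.0000
r_1 = 30.0000 / 64.0000 = 0.469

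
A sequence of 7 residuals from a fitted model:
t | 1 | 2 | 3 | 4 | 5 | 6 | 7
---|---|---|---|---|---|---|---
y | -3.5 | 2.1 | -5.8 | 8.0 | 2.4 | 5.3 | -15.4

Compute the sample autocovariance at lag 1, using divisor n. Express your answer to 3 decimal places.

Mean ȳ = (-3.5 + 2.1 − 5.8 + 8.0 + 2.4 + 5.3 − 15.4)/7 = -0.9857
Σ_{t=1}^{6}(y_t−ȳ)(y_{t+1}−ȳ) = -104.7731
γ_1 = -104.7731 / 7 = -14.968

-14.968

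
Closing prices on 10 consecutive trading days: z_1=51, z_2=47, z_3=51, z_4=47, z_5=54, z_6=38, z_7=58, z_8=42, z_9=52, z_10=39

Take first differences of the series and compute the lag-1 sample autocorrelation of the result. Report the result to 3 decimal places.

-0.869

First differences Δz: -4, 4, -4, 7, -16, 20, -16, 10, -13
Mean of differences = -1.3333
Numerator Σ(Δz_t−Δz̄)(Δz_{t+1}−Δz̄) = -1097.1111
Denominator Σ(Δz_t−Δz̄)² = 1262.0000
r_1(Δz) = -1097.1111 / 1262.0000 = -0.869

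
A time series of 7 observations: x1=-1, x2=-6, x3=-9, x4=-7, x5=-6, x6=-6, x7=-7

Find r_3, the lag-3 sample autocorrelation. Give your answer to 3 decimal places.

-0.111

Mean x̄ = (-1 − 6 − 9 − 7 − 6 − 6 − 7)/7 = -6.0000
Deviations from mean: 5.0000, 0.0000, -3.0000, -1.0000, 0.0000, 0.0000, -1.0000
Σ(x_t−x̄)(x_{t+3}−x̄) = (-5.0000) + (0.0000) + (0.0000) + (1.0000) = -4.0000
Denominator Σ(x_t−x̄)² = 36.0000
r_3 = -4.0000 / 36.0000 = -0.111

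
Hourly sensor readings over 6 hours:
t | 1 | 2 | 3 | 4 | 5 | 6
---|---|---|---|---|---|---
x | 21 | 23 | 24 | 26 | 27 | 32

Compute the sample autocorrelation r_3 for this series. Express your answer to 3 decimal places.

-0.214

Mean x̄ = (21 + 23 + 24 + 26 + 27 + 32)/6 = 25.5000
Σ(x_t−x̄)(x_{t+3}−x̄) = (-2.2500) + (-3.7500) + (-9.7500) = -15.7500
Denominator Σ(x_t−x̄)² = 73.5000
r_3 = -15.7500 / 73.5000 = -0.214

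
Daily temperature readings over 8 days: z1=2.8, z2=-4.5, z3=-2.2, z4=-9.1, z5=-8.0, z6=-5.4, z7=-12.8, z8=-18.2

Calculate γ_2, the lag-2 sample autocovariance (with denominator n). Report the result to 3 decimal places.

Mean z̄ = (2.8 − 4.5 − 2.2 − 9.1 − 8.0 − 5.4 − 12.8 − 18.2)/8 = -7.1750
Deviations: 9.9750, 2.6750, 4.9750, -1.9250, -0.8250, 1.7750, -5.6250, -11.0250
Σ_{t=1}^{6}(z_t−z̄)(z_{t+2}−z̄) = 22.0263
γ_2 = 22.0263 / 8 = 2.753

2.753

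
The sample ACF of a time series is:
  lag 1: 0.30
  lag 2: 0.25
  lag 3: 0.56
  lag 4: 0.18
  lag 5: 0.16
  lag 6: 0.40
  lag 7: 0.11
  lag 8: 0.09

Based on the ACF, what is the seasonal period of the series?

3

The largest autocorrelation is r_3 = 0.56, with a weaker echo at lag 6 (0.40); the remaining lags stay at or below 0.30. The elevated value at lag 1 (0.30), dropping to 0.25 at lag 2, reflects decaying short-term dependence rather than seasonality.
The dominant spike at lag 3 indicates a seasonal period of 3.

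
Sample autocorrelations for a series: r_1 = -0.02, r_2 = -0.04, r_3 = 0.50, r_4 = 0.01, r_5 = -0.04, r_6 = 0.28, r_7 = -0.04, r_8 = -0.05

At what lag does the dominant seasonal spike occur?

The largest autocorrelation is r_3 = 0.50, with a weaker echo at lag 6 (0.28); the remaining lags stay at or below 0.01.
The dominant spike at lag 3 indicates a seasonal period of 3.

3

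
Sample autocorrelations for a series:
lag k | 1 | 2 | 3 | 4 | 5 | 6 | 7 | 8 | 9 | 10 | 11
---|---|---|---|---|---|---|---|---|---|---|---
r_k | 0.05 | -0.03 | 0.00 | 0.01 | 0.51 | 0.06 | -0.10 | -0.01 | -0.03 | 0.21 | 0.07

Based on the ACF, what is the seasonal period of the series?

The largest autocorrelation is r_5 = 0.51, with a weaker echo at lag 10 (0.21); the remaining lags stay at or below 0.07.
The dominant spike at lag 5 indicates a seasonal period of 5.

5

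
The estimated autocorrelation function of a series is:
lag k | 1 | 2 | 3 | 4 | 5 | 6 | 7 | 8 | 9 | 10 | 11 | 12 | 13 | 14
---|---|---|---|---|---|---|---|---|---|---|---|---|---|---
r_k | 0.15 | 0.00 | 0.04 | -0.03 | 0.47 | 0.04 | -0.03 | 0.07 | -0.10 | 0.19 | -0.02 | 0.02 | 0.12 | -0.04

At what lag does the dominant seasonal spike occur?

The largest autocorrelation is r_5 = 0.47, with a weaker echo at lag 10 (0.19); the remaining lags stay at or below 0.15.
The dominant spike at lag 5 indicates a seasonal period of 5.

5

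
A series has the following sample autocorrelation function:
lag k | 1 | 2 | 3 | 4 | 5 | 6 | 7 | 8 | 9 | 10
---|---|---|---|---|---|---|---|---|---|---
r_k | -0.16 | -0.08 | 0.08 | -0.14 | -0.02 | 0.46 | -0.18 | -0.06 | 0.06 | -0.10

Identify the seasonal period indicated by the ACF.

6

The largest autocorrelation is r_6 = 0.46; the remaining lags stay at or below 0.08.
The dominant spike at lag 6 indicates a seasonal period of 6.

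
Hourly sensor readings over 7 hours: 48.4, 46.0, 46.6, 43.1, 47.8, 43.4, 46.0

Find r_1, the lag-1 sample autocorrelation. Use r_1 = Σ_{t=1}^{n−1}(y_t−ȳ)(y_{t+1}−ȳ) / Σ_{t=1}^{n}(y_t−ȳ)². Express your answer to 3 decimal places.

-0.489

Mean ȳ = (48.4 + 46.0 + 46.6 + 43.1 + 47.8 + 43.4 + 46.0)/7 = 45.9000
Deviations from mean: 2.5000, 0.1000, 0.7000, -2.8000, 1.9000, -2.5000, 0.1000
Σ(y_t−ȳ)(y_{t+1}−ȳ) = (0.2500) + (0.0700) + (-1.9600) + (-5.3200) + (-4.7500) + (-0.2500) = -11.9600
Denominator Σ(y_t−ȳ)² = 24.4600
r_1 = -11.9600 / 24.4600 = -0.489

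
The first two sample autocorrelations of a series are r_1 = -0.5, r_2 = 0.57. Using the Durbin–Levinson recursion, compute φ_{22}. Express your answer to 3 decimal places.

0.427

φ_{22} = (r_2 − r_1²) / (1 − r_1²)
r_1² = (-0.5)² = 0.25
Numerator = 0.57 − 0.2500 = 0.3200; denominator = 1 − 0.2500 = 0.7500
φ_{22} = 0.3200 / 0.7500 = 0.427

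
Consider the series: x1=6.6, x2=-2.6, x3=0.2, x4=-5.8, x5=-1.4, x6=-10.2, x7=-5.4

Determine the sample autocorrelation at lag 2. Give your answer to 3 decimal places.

Mean x̄ = (6.6 − 2.6 + 0.2 − 5.8 − 1.4 − 10.2 − 5.4)/7 = -2.6571
Deviations from mean: 9.2571, 0.0571, 2.8571, -3.1429, 1.2571, -7.5429, -2.7429
Σ(x_t−x̄)(x_{t+2}−x̄) = (26.4490) + (-0.1796) + (3.5918) + (23.7061) + (-3.4482) = 50.1192
Denominator Σ(x_t−x̄)² = 169.7371
r_2 = 50.1192 / 169.7371 = 0.295

0.295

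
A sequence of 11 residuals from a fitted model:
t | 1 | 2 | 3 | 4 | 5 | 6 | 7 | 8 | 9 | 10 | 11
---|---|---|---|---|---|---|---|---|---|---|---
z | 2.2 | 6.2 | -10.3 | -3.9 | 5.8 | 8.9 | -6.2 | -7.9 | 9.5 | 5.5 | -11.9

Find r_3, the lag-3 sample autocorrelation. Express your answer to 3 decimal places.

Mean z̄ = (2.2 + 6.2 − 10.3 − 3.9 + 5.8 + 8.9 − 6.2 − 7.9 + 9.5 + 5.5 − 11.9)/11 = -0.1909
Numerator Σ_{t=1}^{8}(z_t−z̄)(z_{t+3}−z̄) = 57.7907
Denominator Σ(z_t−z̄)² = 639.9891
r_3 = 57.7907 / 639.9891 = 0.090

0.090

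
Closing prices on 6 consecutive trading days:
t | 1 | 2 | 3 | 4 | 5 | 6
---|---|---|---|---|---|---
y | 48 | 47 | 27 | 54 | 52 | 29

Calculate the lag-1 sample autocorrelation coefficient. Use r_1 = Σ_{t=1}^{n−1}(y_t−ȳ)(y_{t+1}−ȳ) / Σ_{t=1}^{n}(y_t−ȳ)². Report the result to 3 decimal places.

-0.354

Mean ȳ = (48 + 47 + 27 + 54 + 52 + 29)/6 = 42.8333
Σ(y_t−ȳ)(y_{t+1}−ȳ) = (21.5278) + (-65.9722) + (-176.8056) + (102.3611) + (-126.8056) = -245.6944
Denominator Σ(y_t−ȳ)² = 694.8333
r_1 = -245.6944 / 694.8333 = -0.354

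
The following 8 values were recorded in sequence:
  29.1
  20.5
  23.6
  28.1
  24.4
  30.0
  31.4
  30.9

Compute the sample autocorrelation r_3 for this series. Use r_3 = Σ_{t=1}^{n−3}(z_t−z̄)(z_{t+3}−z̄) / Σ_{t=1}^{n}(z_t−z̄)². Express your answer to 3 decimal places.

0.036

Mean z̄ = (29.1 + 20.5 + 23.6 + 28.1 + 24.4 + 30.0 + 31.4 + 30.9)/8 = 27.2500
Σ(z_t−z̄)(z_{t+3}−z̄) = (1.5725) + (19.2375) + (-10.0375) + (3.5275) + (-10.4025) = 3.8975
Denominator Σ(z_t−z̄)² = 109.2600
r_3 = 3.8975 / 109.2600 = 0.036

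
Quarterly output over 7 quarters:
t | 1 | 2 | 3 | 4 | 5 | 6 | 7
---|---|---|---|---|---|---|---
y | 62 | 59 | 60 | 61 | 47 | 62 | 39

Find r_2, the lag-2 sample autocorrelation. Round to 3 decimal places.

Mean ȳ = (62 + 59 + 60 + 61 + 47 + 62 + 39)/7 = 55.7143
Deviations from mean: 6.2857, 3.2857, 4.2857, 5.2857, -8.7143, 6.2857, -16.7143
Σ(y_t−ȳ)(y_{t+2}−ȳ) = (26.9388) + (17.3673) + (-37.3469) + (33.2245) + (145.6531) = 185.8367
Denominator Σ(y_t−ȳ)² = 491.4286
r_2 = 185.8367 / 491.4286 = 0.378

0.378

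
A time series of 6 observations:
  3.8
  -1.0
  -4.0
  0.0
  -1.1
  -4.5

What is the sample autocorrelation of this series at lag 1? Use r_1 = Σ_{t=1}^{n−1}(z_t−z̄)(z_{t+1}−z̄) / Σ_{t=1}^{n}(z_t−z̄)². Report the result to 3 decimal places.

-0.067

Mean z̄ = (3.8 − 1.0 − 4.0 + 0.0 − 1.1 − 4.5)/6 = -1.1333
Deviations from mean: 4.9333, 0.1333, -2.8667, 1.1333, 0.0333, -3.3667
Numerator Σ_{t=1}^{5}(z_t−z̄)(z_{t+1}−z̄) = -3.0478
Denominator Σ(z_t−z̄)² = 45.1933
r_1 = -3.0478 / 45.1933 = -0.067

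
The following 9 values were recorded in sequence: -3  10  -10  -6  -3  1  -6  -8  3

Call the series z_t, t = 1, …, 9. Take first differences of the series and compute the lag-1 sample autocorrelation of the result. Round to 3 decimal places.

First differences Δz: 13, -20, 4, 3, 4, -7, -2, 11
Mean of differences = 0.7500
Numerator Σ(Δz_t−Δz̄)(Δz_{t+1}−Δz̄) = -339.0625
Denominator Σ(Δz_t−Δz̄)² = 779.5000
r_1(Δz) = -339.0625 / 779.5000 = -0.435

-0.435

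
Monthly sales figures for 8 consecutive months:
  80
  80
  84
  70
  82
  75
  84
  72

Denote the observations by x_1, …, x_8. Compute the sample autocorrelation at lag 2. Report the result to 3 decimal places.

Mean x̄ = (80 + 80 + 84 + 70 + 82 + 75 + 84 + 72)/8 = 78.3750
Deviations from mean: 1.6250, 1.6250, 5.6250, -8.3750, 3.6250, -3.3750, 5.6250, -6.3750
Σ(x_t−x̄)(x_{t+2}−x̄) = (9.1406) + (-13.6094) + (20.3906) + (28.2656) + (20.3906) + (21.5156) = 86.0938
Denominator Σ(x_t−x̄)² = 203.8750
r_2 = 86.0938 / 203.8750 = 0.422

0.422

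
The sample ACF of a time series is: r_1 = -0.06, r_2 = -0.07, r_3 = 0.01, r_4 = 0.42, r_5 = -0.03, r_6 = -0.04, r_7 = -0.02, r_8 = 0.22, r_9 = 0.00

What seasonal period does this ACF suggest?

The largest autocorrelation is r_4 = 0.42, with a weaker echo at lag 8 (0.22); the remaining lags stay at or below 0.01.
The dominant spike at lag 4 indicates a seasonal period of 4.

4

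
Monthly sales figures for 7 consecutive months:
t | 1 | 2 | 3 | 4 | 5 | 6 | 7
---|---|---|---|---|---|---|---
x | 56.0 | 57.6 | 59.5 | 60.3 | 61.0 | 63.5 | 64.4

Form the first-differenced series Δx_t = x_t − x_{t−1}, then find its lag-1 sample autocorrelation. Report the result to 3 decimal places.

First differences Δx: 1.6, 1.9, 0.8, 0.7, 2.5, 0.9
Mean of differences = 1.4000
Numerator Σ(Δx_t−Δx̄)(Δx_{t+1}−Δx̄) = -1.1000
Denominator Σ(Δx_t−Δx̄)² = 2.6000
r_1(Δx) = -1.1000 / 2.6000 = -0.423

-0.423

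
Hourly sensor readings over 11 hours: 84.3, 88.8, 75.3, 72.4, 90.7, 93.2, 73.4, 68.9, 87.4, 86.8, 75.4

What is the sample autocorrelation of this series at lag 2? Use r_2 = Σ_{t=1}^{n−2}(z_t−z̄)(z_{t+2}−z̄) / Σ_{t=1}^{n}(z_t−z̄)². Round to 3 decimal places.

Mean z̄ = (84.3 + 88.8 + 75.3 + 72.4 + 90.7 + 93.2 + 73.4 + 68.9 + 87.4 + 86.8 + 75.4)/11 = 81.5091
Numerator Σ_{t=1}^{9}(z_t−z̄)(z_{t+2}−z̄) = -619.7165
Denominator Σ(z_t−z̄)² = 728.3891
r_2 = -619.7165 / 728.3891 = -0.851

-0.851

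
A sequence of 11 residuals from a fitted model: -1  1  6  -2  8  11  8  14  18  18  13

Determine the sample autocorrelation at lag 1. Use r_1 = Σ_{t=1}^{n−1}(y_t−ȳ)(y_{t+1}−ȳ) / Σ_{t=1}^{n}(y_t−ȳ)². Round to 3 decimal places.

0.602

Mean ȳ = (-1 + 1 + 6 − 2 + 8 + 11 + 8 + 14 + 18 + 18 + 13)/11 = 8.5455
Numerator Σ_{t=1}^{10}(y_t−ȳ)(y_{t+1}−ȳ) = 301.2479
Denominator Σ(y_t−ȳ)² = 500.7273
r_1 = 301.2479 / 500.7273 = 0.602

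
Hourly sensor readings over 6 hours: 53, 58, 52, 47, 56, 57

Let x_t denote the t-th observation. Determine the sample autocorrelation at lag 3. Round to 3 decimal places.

Mean x̄ = (53 + 58 + 52 + 47 + 56 + 57)/6 = 53.8333
Numerator Σ_{t=1}^{3}(x_t−x̄)(x_{t+3}−x̄) = 8.9167
Denominator Σ(x_t−x̄)² = 82.8333
r_3 = 8.9167 / 82.8333 = 0.108

0.108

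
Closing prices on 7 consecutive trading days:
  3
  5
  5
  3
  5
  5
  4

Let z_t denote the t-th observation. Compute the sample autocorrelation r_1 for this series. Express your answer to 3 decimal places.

Mean z̄ = (3 + 5 + 5 + 3 + 5 + 5 + 4)/7 = 4.2857
Deviations from mean: -1.2857, 0.7143, 0.7143, -1.2857, 0.7143, 0.7143, -0.2857
Numerator Σ_{t=1}^{6}(z_t−z̄)(z_{t+1}−z̄) = -1.9388
Denominator Σ(z_t−z̄)² = 5.4286
r_1 = -1.9388 / 5.4286 = -0.357

-0.357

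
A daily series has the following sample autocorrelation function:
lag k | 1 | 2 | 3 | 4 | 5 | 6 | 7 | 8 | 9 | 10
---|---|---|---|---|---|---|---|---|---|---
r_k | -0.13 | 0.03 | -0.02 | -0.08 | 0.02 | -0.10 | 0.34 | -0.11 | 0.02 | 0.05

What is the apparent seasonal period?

The largest autocorrelation is r_7 = 0.34; the remaining lags stay at or below 0.05.
The dominant spike at lag 7 indicates a seasonal period of 7.

7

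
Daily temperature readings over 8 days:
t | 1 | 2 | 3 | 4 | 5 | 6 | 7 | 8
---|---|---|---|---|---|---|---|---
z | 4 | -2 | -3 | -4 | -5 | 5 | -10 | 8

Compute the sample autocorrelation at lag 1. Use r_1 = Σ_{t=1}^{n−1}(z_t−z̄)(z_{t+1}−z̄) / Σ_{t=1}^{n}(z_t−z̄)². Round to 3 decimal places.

-0.563

Mean z̄ = (4 − 2 − 3 − 4 − 5 + 5 − 10 + 8)/8 = -0.8750
Deviations from mean: 4.8750, -1.1250, -2.1250, -3.1250, -4.1250, 5.8750, -9.1250, 8.8750
Numerator Σ_{t=1}^{7}(z_t−z̄)(z_{t+1}−z̄) = -142.3906
Denominator Σ(z_t−z̄)² = 252.8750
r_1 = -142.3906 / 252.8750 = -0.563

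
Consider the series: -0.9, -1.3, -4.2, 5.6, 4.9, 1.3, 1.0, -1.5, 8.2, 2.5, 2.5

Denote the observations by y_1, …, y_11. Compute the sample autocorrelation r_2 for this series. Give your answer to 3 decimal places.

Mean ȳ = (-0.9 − 1.3 − 4.2 + 5.6 + 4.9 + 1.3 + 1.0 − 1.5 + 8.2 + 2.5 + 2.5)/11 = 1.6455
Numerator Σ_{t=1}^{9}(y_t−ȳ)(y_{t+2}−ȳ) = -19.4905
Denominator Σ(y_t−ȳ)² = 130.4073
r_2 = -19.4905 / 130.4073 = -0.149

-0.149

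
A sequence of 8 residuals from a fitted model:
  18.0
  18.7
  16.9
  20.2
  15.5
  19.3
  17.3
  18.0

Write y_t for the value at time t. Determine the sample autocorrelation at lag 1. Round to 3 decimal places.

-0.859

Mean ȳ = (18.0 + 18.7 + 16.9 + 20.2 + 15.5 + 19.3 + 17.3 + 18.0)/8 = 17.9875
Deviations from mean: 0.0125, 0.7125, -1.0875, 2.2125, -2.4875, 1.3125, -0.6875, 0.0125
Σ(y_t−ȳ)(y_{t+1}−ȳ) = (0.0089) + (-0.7748) + (-2.4061) + (-5.5036) + (-3.2648) + (-0.9023) + (-0.0086) = -12.8514
Denominator Σ(y_t−ȳ)² = 14.9688
r_1 = -12.8514 / 14.9688 = -0.859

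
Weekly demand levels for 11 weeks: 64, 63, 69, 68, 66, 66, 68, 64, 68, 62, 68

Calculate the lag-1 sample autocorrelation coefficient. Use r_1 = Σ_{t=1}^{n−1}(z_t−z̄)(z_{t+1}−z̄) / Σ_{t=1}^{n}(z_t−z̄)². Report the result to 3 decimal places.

-0.362

Mean z̄ = (64 + 63 + 69 + 68 + 66 + 66 + 68 + 64 + 68 + 62 + 68)/11 = 66.0000
Numerator Σ_{t=1}^{10}(z_t−z̄)(z_{t+1}−z̄) = -21.0000
Denominator Σ(z_t−z̄)² = 58.0000
r_1 = -21.0000 / 58.0000 = -0.362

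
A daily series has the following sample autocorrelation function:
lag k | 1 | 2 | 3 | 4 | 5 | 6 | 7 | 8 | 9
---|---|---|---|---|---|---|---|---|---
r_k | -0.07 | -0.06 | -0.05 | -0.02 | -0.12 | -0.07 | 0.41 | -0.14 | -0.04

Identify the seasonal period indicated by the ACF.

7

The largest autocorrelation is r_7 = 0.41; the remaining lags stay at or below -0.02.
The dominant spike at lag 7 indicates a seasonal period of 7.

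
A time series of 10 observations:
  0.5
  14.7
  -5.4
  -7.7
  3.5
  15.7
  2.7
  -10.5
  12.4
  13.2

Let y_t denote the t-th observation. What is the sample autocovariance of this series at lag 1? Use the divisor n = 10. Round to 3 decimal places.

-6.953

Mean ȳ = (0.5 + 14.7 − 5.4 − 7.7 + 3.5 + 15.7 + 2.7 − 10.5 + 12.4 + 13.2)/10 = 3.9100
Σ_{t=1}^{9}(y_t−ȳ)(y_{t+1}−ȳ) = -69.5321
γ_1 = -69.5321 / 10 = -6.953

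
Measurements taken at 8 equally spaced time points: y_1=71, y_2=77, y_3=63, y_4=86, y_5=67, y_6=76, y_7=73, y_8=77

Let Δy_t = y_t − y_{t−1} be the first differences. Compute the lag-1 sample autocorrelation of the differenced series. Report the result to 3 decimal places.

First differences Δy: 6, -14, 23, -19, 9, -3, 4
Mean of differences = 0.8571
Numerator Σ(Δy_t−Δȳ)(Δy_{t+1}−Δȳ) = -1050.3061
Denominator Σ(Δy_t−Δȳ)² = 1222.8571
r_1(Δy) = -1050.3061 / 1222.8571 = -0.859

-0.859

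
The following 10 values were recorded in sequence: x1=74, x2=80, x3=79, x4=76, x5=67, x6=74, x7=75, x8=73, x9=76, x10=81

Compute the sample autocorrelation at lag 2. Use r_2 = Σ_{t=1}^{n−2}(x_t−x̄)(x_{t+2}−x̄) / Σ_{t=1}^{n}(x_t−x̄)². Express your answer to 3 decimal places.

-0.270

Mean x̄ = (74 + 80 + 79 + 76 + 67 + 74 + 75 + 73 + 76 + 81)/10 = 75.5000
Numerator Σ_{t=1}^{8}(x_t−x̄)(x_{t+2}−x̄) = -39.5000
Denominator Σ(x_t−x̄)² = 146.5000
r_2 = -39.5000 / 146.5000 = -0.270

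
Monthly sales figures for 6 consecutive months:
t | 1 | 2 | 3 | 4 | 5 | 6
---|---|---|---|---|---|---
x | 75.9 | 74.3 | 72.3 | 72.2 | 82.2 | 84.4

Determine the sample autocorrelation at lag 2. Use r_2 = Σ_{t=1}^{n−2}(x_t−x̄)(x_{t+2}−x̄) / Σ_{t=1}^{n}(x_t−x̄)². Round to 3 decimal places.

-0.317

Mean x̄ = (75.9 + 74.3 + 72.3 + 72.2 + 82.2 + 84.4)/6 = 76.8833
Numerator Σ_{t=1}^{4}(x_t−x̄)(x_{t+2}−x̄) = -42.9656
Denominator Σ(x_t−x̄)² = 135.3483
r_2 = -42.9656 / 135.3483 = -0.317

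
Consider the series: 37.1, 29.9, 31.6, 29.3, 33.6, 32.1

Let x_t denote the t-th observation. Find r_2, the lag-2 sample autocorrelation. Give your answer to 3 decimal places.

0.085

Mean x̄ = (37.1 + 29.9 + 31.6 + 29.3 + 33.6 + 32.1)/6 = 32.2667
Σ(x_t−x̄)(x_{t+2}−x̄) = (-3.2222) + (7.0211) + (-0.8889) + (0.4944) = 3.4044
Denominator Σ(x_t−x̄)² = 40.0133
r_2 = 3.4044 / 40.0133 = 0.085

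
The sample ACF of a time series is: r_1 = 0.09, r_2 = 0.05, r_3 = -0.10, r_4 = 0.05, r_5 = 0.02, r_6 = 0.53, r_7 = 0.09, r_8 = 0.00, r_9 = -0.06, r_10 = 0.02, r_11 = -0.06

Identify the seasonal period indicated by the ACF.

The largest autocorrelation is r_6 = 0.53; the remaining lags stay at or below 0.09.
The dominant spike at lag 6 indicates a seasonal period of 6.

6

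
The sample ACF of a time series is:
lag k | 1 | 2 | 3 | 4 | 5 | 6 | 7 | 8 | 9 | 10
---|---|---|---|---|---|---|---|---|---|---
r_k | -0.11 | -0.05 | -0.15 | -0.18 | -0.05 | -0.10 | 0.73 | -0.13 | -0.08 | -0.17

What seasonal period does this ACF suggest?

The largest autocorrelation is r_7 = 0.73; the remaining lags stay at or below -0.05.
The dominant spike at lag 7 indicates a seasonal period of 7.

7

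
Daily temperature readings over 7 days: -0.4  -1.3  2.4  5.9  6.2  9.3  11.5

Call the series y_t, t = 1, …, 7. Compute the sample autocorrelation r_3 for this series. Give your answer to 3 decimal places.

-0.128

Mean ȳ = (-0.4 − 1.3 + 2.4 + 5.9 + 6.2 + 9.3 + 11.5)/7 = 4.8000
Deviations from mean: -5.2000, -6.1000, -2.4000, 1.1000, 1.4000, 4.5000, 6.7000
Numerator Σ_{t=1}^{4}(y_t−ȳ)(y_{t+3}−ȳ) = -17.6900
Denominator Σ(y_t−ȳ)² = 138.3200
r_3 = -17.6900 / 138.3200 = -0.128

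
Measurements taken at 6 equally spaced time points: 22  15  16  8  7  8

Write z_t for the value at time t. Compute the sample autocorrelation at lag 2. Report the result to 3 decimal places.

Mean z̄ = (22 + 15 + 16 + 8 + 7 + 8)/6 = 12.6667
Deviations from mean: 9.3333, 2.3333, 3.3333, -4.6667, -5.6667, -4.6667
Σ(z_t−z̄)(z_{t+2}−z̄) = (31.1111) + (-10.8889) + (-18.8889) + (21.7778) = 23.1111
Denominator Σ(z_t−z̄)² = 179.3333
r_2 = 23.1111 / 179.3333 = 0.129

0.129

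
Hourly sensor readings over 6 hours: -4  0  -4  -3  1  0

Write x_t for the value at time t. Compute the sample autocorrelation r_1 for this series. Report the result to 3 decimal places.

Mean x̄ = (-4 + 0 − 4 − 3 + 1 + 0)/6 = -1.6667
Deviations from mean: -2.3333, 1.6667, -2.3333, -1.3333, 2.6667, 1.6667
Numerator Σ_{t=1}^{5}(x_t−x̄)(x_{t+1}−x̄) = -3.7778
Denominator Σ(x_t−x̄)² = 25.3333
r_1 = -3.7778 / 25.3333 = -0.149

-0.149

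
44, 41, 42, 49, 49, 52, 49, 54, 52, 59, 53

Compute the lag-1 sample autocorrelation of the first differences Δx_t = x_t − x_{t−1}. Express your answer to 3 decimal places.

-0.563

First differences Δx: -3, 1, 7, 0, 3, -3, 5, -2, 7, -6
Mean of differences = 0.9000
Numerator Σ(Δx_t−Δx̄)(Δx_{t+1}−Δx̄) = -103.0100
Denominator Σ(Δx_t−Δx̄)² = 182.9000
r_1(Δx) = -103.0100 / 182.9000 = -0.563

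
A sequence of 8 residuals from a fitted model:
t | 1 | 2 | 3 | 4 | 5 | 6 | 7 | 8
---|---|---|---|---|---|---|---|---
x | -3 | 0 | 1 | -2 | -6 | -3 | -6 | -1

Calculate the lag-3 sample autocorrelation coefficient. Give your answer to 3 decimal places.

-0.386

Mean x̄ = (-3 + 0 + 1 − 2 − 6 − 3 − 6 − 1)/8 = -2.5000
Deviations from mean: -0.5000, 2.5000, 3.5000, 0.5000, -3.5000, -0.5000, -3.5000, 1.5000
Numerator Σ_{t=1}^{5}(x_t−x̄)(x_{t+3}−x̄) = -17.7500
Denominator Σ(x_t−x̄)² = 46.0000
r_3 = -17.7500 / 46.0000 = -0.386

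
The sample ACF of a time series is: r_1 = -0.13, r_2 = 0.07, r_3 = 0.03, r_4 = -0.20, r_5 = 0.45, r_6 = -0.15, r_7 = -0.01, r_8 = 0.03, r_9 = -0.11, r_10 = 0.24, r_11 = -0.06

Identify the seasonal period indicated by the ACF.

5

The largest autocorrelation is r_5 = 0.45, with a weaker echo at lag 10 (0.24); the remaining lags stay at or below 0.07.
The dominant spike at lag 5 indicates a seasonal period of 5.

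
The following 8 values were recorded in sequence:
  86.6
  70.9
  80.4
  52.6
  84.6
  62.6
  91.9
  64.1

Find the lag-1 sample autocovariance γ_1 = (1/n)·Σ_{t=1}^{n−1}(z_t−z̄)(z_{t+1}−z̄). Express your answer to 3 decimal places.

Mean z̄ = (86.6 + 70.9 + 80.4 + 52.6 + 84.6 + 62.6 + 91.9 + 64.1)/8 = 74.2125
Σ_{t=1}^{7}(z_t−z̄)(z_{t+1}−z̄) = -924.6427
γ_1 = -924.6427 / 8 = -115.580

-115.580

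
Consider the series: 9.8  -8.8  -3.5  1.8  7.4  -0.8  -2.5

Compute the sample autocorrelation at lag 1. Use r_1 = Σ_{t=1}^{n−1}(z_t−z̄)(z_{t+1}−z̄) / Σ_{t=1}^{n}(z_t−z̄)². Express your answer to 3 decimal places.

Mean z̄ = (9.8 − 8.8 − 3.5 + 1.8 + 7.4 − 0.8 − 2.5)/7 = 0.4857
Deviations from mean: 9.3143, -9.2857, -3.9857, 1.3143, 6.9143, -1.2857, -2.9857
Σ(z_t−z̄)(z_{t+1}−z̄) = (-86.4898) + (37.0102) + (-5.2384) + (9.0873) + (-8.8898) + (3.8388) = -50.6816
Denominator Σ(z_t−z̄)² = 248.9686
r_1 = -50.6816 / 248.9686 = -0.204

-0.204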